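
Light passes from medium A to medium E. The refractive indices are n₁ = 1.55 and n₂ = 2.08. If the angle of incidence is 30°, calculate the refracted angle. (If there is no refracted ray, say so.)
sin θ₂ = (n₁/n₂)·sin θ₁ = 0.3726 → θ₂ = 21.88°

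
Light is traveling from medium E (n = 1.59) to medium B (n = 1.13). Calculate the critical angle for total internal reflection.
θc = arcsin(n₂/n₁) = 45.29°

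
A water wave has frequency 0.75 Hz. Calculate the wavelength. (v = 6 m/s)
λ = v/f = 8 m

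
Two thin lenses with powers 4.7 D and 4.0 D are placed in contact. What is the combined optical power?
P_total = P₁ + P₂ = 8.7 D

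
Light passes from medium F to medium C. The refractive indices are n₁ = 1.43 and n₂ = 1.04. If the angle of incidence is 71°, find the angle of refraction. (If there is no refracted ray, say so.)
sin θ₂ = (n₁/n₂)·sin θ₁ = 1.3 > 1, so there is no refracted ray — the light undergoes total internal reflection.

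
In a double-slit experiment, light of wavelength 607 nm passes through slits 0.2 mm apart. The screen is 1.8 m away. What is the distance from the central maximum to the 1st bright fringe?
y = mλL/d = 5.463 mm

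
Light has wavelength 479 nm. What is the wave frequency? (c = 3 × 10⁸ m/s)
f = c/λ = 6.263 × 10¹⁴ Hz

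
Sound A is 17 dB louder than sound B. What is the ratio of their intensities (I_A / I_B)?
I_A/I_B = 10^(Δβ/10) = 50.12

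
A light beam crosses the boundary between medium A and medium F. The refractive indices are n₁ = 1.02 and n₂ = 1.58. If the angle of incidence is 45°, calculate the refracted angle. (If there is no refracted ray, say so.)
sin θ₂ = (n₁/n₂)·sin θ₁ = 0.4565 → θ₂ = 27.16°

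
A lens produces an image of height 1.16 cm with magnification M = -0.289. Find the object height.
ho = |hi|/|M| = 4.014 cm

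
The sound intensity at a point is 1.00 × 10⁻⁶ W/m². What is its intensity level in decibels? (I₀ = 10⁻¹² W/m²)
β = 10·log₁₀(I/I₀) = 60 dB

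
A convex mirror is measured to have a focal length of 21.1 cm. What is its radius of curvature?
R = 2|f| = 42.2 cm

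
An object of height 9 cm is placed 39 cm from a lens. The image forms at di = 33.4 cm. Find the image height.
hi = (-di/do) × ho = -7.708 cm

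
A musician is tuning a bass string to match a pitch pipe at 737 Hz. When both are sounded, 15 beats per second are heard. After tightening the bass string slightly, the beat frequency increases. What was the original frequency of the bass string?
752 Hz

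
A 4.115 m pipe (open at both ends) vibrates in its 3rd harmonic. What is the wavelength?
λₙ = 2L/n = 2.743 m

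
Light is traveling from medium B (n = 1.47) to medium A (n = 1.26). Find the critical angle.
θc = arcsin(n₂/n₁) = 59°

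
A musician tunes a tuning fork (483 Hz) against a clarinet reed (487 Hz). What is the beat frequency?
4 Hz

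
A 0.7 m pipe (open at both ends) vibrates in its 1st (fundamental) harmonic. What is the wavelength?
λₙ = 2L/n = 1.4 m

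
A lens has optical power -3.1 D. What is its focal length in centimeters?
f = 1/P = -32.26 cm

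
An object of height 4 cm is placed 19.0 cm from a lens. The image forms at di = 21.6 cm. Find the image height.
hi = (-di/do) × ho = -4.547 cm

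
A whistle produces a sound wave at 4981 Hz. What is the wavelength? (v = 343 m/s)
λ = v/f = 0.06886 m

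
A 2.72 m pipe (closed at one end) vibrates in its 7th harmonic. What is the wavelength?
λₙ = 4L/n = 1.554 m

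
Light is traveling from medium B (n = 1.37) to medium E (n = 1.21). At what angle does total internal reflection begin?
θc = arcsin(n₂/n₁) = 62.03°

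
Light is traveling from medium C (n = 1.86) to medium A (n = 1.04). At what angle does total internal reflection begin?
θc = arcsin(n₂/n₁) = 34°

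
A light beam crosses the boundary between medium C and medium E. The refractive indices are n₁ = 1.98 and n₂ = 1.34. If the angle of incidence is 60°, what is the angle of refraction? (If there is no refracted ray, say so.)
sin θ₂ = (n₁/n₂)·sin θ₁ = 1.28 > 1, so there is no refracted ray — the light undergoes total internal reflection.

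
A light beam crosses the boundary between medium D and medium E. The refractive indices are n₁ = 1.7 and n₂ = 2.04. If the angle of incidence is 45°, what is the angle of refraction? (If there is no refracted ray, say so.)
sin θ₂ = (n₁/n₂)·sin θ₁ = 0.5893 → θ₂ = 36.1°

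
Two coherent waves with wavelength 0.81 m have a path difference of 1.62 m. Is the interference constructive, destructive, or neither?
constructive — path difference = 2λ, a whole number of wavelengths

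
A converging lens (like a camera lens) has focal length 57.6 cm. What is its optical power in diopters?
P = 1/f = 1.736 D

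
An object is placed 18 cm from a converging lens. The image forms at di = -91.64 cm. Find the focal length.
1/f = 1/do + 1/di → f = 22.4 cm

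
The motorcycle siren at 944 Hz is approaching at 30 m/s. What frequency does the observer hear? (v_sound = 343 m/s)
f_obs = f·v/(v − v_s) = 1034 Hz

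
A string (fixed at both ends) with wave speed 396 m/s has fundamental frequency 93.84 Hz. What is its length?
L = v/(2f₁) = 2.11 m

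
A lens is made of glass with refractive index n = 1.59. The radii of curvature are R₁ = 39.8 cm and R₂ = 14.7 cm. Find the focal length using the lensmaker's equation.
1/f = (n − 1)(1/R₁ − 1/R₂) → f = -39.51 cm (diverging lens)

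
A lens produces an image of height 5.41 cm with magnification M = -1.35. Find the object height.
ho = |hi|/|M| = 4.007 cm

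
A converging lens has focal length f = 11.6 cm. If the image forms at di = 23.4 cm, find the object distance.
1/do = 1/f − 1/di → do = 23 cm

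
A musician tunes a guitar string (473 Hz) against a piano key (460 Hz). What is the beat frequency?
13 Hz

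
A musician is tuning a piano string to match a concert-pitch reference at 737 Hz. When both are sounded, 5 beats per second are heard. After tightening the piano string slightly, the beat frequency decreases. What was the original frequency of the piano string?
732 Hz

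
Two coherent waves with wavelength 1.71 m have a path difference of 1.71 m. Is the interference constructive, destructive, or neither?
constructive — path difference = 1λ, a whole number of wavelengths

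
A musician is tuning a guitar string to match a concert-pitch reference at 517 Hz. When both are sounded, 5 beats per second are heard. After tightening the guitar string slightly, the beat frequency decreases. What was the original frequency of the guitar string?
512 Hz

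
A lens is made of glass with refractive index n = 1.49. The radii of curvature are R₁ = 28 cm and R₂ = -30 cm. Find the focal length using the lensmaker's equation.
1/f = (n − 1)(1/R₁ − 1/R₂) → f = 29.56 cm (converging lens)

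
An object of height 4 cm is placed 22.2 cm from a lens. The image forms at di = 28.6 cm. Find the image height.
hi = (-di/do) × ho = -5.153 cm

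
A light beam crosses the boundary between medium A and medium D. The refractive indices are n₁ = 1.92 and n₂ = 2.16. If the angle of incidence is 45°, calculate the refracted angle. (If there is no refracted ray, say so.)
sin θ₂ = (n₁/n₂)·sin θ₁ = 0.6285 → θ₂ = 38.94°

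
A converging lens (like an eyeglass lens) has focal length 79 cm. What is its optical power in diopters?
P = 1/f = 1.266 D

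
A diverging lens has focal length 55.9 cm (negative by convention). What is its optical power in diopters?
P = 1/f = -1.789 D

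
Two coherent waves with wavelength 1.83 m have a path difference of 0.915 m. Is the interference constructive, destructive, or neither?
destructive — path difference = 0.5λ, an odd multiple of λ/2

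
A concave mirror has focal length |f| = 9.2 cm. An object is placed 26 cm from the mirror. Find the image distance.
f = +9.2 cm (concave); 1/di = 1/f − 1/do → di = 14.24 cm (real image, in front of mirror)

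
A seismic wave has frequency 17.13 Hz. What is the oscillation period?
T = 1/f = 0.05838 s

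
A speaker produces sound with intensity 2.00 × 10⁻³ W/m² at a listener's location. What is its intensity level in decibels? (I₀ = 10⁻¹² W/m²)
β = 10·log₁₀(I/I₀) = 93.01 dB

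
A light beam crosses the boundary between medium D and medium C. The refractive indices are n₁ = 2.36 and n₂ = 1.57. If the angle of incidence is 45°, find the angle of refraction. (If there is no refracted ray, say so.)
sin θ₂ = (n₁/n₂)·sin θ₁ = 1.063 > 1, so there is no refracted ray — the light undergoes total internal reflection.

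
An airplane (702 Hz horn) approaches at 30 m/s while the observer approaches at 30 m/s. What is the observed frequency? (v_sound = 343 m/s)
f_obs = f·(v + v_o)/(v − v_s) = 836.6 Hz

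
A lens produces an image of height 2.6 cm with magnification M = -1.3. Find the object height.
ho = |hi|/|M| = 2 cm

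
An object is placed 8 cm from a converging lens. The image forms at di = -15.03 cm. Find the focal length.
1/f = 1/do + 1/di → f = 17.1 cm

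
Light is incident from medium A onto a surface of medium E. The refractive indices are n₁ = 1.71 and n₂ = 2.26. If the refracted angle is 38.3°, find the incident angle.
sin θ₁ = (n₂/n₁)·sin θ₂ → θ₁ = 55°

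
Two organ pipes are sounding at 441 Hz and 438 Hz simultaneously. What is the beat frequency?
3 Hz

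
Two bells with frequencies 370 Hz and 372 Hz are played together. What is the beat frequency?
2 Hz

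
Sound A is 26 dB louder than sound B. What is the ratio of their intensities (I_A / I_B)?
I_A/I_B = 10^(Δβ/10) = 398.1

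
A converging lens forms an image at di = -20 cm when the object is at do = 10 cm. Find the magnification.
M = −di/do = 2 (upright image)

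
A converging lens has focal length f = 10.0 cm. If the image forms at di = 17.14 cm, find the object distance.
1/do = 1/f − 1/di → do = 24.01 cm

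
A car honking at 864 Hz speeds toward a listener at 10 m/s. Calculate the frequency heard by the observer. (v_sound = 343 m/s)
f_obs = f·v/(v − v_s) = 889.9 Hz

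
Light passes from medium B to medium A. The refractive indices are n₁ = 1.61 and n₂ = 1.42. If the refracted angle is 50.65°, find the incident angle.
sin θ₁ = (n₂/n₁)·sin θ₂ → θ₁ = 43°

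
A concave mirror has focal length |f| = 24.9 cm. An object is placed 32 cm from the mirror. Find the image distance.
f = +24.9 cm (concave); 1/di = 1/f − 1/do → di = 112.2 cm (real image, in front of mirror)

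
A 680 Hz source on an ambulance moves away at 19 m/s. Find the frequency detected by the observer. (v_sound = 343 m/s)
f_obs = f·v/(v + v_s) = 644.3 Hz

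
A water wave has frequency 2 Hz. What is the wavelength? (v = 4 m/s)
λ = v/f = 2 m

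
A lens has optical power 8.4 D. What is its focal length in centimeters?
f = 1/P = 11.9 cm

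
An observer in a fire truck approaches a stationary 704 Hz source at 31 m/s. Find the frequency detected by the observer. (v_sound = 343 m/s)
f_obs = f·(v + v_o)/v = 767.6 Hz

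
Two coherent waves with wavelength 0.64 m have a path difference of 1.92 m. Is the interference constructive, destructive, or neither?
constructive — path difference = 3λ, a whole number of wavelengths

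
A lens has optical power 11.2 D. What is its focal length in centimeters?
f = 1/P = 8.929 cm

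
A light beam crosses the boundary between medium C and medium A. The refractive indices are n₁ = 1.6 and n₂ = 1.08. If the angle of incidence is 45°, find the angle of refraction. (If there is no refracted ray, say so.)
sin θ₂ = (n₁/n₂)·sin θ₁ = 1.048 > 1, so there is no refracted ray — the light undergoes total internal reflection.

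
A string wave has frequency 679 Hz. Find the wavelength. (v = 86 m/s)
λ = v/f = 0.1267 m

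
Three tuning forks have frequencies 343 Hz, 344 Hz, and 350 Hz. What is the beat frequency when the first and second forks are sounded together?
1 Hz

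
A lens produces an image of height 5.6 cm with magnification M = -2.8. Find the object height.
ho = |hi|/|M| = 2 cm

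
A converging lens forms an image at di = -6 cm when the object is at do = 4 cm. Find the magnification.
M = −di/do = 1.5 (upright image)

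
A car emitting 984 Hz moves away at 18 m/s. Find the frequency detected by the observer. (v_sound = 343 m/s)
f_obs = f·v/(v + v_s) = 934.9 Hz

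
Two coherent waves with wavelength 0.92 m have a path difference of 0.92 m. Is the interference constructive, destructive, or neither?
constructive — path difference = 1λ, a whole number of wavelengths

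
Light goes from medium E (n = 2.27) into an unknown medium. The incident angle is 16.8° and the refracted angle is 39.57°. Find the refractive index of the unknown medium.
n₂ = n₁·sin θ₁ / sin θ₂ = 1.03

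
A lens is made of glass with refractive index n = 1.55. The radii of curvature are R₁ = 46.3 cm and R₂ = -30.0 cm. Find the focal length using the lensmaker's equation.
1/f = (n − 1)(1/R₁ − 1/R₂) → f = 33.1 cm (converging lens)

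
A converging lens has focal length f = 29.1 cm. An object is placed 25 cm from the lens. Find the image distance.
1/di = 1/f − 1/do → di = -177.4 cm (virtual image)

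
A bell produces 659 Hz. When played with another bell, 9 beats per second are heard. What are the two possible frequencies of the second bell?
f₂ = 659 ± 9 Hz → 668 Hz or 650 Hz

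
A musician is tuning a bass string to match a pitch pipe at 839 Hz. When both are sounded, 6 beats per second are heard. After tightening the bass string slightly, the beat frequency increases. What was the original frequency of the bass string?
845 Hz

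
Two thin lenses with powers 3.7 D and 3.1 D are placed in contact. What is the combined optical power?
P_total = P₁ + P₂ = 6.8 D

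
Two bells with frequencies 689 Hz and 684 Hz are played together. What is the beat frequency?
5 Hz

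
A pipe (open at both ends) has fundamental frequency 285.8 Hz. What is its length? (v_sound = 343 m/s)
L = v/(2f₁) = 0.6001 m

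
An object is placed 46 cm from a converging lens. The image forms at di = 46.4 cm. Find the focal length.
1/f = 1/do + 1/di → f = 23.1 cm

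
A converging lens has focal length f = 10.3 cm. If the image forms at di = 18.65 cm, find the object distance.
1/do = 1/f − 1/di → do = 23.01 cm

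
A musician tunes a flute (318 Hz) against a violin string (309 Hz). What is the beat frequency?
9 Hz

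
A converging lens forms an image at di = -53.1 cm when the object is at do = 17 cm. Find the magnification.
M = −di/do = 3.124 (upright image)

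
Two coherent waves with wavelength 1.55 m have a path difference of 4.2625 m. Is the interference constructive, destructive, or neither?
neither (partial) — path difference = 2.75λ, neither a whole number of wavelengths nor an odd multiple of λ/2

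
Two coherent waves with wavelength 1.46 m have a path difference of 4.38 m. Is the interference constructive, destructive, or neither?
constructive — path difference = 3λ, a whole number of wavelengths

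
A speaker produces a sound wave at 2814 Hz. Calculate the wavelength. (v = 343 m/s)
λ = v/f = 0.1219 m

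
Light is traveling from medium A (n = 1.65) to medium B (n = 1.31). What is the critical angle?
θc = arcsin(n₂/n₁) = 52.56°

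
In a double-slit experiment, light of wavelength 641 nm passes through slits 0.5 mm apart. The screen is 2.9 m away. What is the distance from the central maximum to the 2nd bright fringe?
y = mλL/d = 7.436 mm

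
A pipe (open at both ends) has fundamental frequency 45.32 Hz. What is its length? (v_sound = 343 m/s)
L = v/(2f₁) = 3.784 m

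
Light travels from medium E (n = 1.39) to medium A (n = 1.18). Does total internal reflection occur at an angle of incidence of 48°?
θc = arcsin(n₂/n₁) = 58.09°; 48° < θc, so no — the ray refracts.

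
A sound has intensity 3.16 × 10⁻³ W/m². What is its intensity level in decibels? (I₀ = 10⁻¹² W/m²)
β = 10·log₁₀(I/I₀) = 95 dB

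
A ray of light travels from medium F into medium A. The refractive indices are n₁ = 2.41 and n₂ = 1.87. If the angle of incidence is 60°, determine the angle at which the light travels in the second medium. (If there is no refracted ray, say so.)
sin θ₂ = (n₁/n₂)·sin θ₁ = 1.116 > 1, so there is no refracted ray — the light undergoes total internal reflection.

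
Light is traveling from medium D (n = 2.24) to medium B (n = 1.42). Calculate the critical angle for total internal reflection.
θc = arcsin(n₂/n₁) = 39.34°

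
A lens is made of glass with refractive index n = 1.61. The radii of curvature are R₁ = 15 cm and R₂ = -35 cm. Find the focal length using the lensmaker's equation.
1/f = (n − 1)(1/R₁ − 1/R₂) → f = 17.21 cm (converging lens)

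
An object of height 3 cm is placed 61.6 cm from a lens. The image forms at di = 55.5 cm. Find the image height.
hi = (-di/do) × ho = -2.703 cm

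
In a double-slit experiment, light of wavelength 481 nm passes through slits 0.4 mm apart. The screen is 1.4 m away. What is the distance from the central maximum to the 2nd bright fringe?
y = mλL/d = 3.367 mm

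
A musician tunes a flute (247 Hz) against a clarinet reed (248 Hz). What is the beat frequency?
1 Hz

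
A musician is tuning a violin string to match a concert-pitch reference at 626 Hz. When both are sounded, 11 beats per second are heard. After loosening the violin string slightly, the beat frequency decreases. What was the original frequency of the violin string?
637 Hz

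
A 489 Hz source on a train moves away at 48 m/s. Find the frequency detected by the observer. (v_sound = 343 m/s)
f_obs = f·v/(v + v_s) = 429 Hz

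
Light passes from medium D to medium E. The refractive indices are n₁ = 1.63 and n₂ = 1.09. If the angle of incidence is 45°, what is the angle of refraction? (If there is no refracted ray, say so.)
sin θ₂ = (n₁/n₂)·sin θ₁ = 1.057 > 1, so there is no refracted ray — the light undergoes total internal reflection.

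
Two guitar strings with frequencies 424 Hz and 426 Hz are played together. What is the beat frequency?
2 Hz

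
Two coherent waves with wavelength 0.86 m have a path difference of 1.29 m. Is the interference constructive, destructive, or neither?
destructive — path difference = 1.5λ, an odd multiple of λ/2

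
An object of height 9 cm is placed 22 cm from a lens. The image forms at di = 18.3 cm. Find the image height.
hi = (-di/do) × ho = -7.486 cm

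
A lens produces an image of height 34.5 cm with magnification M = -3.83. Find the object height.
ho = |hi|/|M| = 9.008 cm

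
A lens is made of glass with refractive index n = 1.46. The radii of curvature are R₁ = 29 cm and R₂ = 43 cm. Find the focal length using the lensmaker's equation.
1/f = (n − 1)(1/R₁ − 1/R₂) → f = 193.6 cm (converging lens)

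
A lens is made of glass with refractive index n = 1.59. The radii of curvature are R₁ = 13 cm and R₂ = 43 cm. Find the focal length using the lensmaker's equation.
1/f = (n − 1)(1/R₁ − 1/R₂) → f = 31.58 cm (converging lens)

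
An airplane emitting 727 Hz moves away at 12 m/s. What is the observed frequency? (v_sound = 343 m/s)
f_obs = f·v/(v + v_s) = 702.4 Hz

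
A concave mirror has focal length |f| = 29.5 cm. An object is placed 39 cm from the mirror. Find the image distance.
f = +29.5 cm (concave); 1/di = 1/f − 1/do → di = 121.1 cm (real image, in front of mirror)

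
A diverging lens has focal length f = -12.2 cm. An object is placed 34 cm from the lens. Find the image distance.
1/di = 1/f − 1/do → di = -8.978 cm (virtual image)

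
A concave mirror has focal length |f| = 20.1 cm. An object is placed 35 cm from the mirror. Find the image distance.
f = +20.1 cm (concave); 1/di = 1/f − 1/do → di = 47.21 cm (real image, in front of mirror)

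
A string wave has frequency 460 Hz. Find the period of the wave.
T = 1/f = 0.002174 s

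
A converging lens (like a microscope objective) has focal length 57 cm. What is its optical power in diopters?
P = 1/f = 1.754 D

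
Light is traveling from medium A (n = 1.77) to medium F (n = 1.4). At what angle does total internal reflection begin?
θc = arcsin(n₂/n₁) = 52.28°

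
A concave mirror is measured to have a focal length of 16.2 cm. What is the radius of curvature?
R = 2|f| = 32.4 cm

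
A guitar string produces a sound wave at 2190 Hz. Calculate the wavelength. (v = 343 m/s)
λ = v/f = 0.1566 m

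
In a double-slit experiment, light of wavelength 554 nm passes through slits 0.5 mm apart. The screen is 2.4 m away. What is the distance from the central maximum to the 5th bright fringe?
y = mλL/d = 13.3 mm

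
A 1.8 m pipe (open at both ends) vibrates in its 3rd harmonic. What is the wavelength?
λₙ = 2L/n = 1.2 m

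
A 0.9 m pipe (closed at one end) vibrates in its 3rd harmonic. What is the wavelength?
λₙ = 4L/n = 1.2 m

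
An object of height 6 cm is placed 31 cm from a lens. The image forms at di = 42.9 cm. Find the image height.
hi = (-di/do) × ho = -8.303 cm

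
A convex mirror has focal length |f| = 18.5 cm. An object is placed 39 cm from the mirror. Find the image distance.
f = −18.5 cm (convex); 1/di = 1/f − 1/do → di = -12.55 cm (virtual image, behind mirror)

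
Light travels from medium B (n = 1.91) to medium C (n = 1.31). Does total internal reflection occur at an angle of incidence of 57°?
θc = arcsin(n₂/n₁) = 43.3°; 57° > θc, so yes — total internal reflection.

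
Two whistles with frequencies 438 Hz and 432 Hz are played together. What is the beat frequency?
6 Hz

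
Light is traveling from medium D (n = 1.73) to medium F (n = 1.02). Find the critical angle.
θc = arcsin(n₂/n₁) = 36.13°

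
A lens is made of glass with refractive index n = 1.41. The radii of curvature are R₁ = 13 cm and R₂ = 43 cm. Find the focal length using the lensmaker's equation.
1/f = (n − 1)(1/R₁ − 1/R₂) → f = 45.45 cm (converging lens)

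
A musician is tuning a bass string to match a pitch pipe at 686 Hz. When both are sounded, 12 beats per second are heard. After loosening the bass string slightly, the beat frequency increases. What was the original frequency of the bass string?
674 Hz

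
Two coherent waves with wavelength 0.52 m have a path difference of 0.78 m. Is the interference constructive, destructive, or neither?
destructive — path difference = 1.5λ, an odd multiple of λ/2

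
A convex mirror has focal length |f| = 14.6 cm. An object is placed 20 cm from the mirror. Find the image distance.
f = −14.6 cm (convex); 1/di = 1/f − 1/do → di = -8.439 cm (virtual image, behind mirror)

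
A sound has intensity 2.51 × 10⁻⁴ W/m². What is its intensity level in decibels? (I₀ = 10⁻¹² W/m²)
β = 10·log₁₀(I/I₀) = 84 dB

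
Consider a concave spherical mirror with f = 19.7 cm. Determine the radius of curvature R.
R = 2|f| = 39.4 cm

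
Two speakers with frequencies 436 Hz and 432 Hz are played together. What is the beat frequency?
4 Hz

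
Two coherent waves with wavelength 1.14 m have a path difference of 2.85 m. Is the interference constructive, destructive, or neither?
destructive — path difference = 2.5λ, an odd multiple of λ/2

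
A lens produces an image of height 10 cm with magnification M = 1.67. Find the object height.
ho = |hi|/|M| = 5.988 cm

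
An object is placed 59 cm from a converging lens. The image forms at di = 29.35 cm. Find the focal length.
1/f = 1/do + 1/di → f = 19.6 cm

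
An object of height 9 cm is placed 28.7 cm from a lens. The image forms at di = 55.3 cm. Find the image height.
hi = (-di/do) × ho = -17.34 cm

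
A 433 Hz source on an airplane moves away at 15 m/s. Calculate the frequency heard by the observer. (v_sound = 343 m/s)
f_obs = f·v/(v + v_s) = 414.9 Hz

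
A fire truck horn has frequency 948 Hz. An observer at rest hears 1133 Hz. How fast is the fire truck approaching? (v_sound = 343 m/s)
v_s = v·(1 − f/f_obs) = 56.01 m/s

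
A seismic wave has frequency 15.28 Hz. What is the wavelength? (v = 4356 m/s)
λ = v/f = 285.1 m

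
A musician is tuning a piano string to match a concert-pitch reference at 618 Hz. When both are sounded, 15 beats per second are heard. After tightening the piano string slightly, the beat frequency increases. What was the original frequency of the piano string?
633 Hz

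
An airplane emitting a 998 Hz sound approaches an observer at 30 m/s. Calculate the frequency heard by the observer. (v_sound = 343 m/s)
f_obs = f·v/(v − v_s) = 1094 Hz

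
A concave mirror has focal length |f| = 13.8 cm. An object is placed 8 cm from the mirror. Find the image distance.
f = +13.8 cm (concave); 1/di = 1/f − 1/do → di = -19.03 cm (virtual image, behind mirror)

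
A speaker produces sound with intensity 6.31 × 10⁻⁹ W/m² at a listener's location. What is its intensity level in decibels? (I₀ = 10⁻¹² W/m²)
β = 10·log₁₀(I/I₀) = 38 dB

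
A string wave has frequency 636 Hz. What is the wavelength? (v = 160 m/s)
λ = v/f = 0.2516 m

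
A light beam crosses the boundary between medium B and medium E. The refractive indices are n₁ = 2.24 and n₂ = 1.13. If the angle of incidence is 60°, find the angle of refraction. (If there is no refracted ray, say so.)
sin θ₂ = (n₁/n₂)·sin θ₁ = 1.717 > 1, so there is no refracted ray — the light undergoes total internal reflection.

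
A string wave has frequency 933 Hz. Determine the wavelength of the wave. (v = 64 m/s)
λ = v/f = 0.0686 m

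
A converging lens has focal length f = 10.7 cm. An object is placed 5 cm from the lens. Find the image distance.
1/di = 1/f − 1/do → di = -9.386 cm (virtual image)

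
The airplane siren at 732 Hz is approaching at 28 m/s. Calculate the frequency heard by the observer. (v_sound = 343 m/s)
f_obs = f·v/(v − v_s) = 797.1 Hz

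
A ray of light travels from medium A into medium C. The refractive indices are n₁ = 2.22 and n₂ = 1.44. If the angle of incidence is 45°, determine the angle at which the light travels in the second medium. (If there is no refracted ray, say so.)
sin θ₂ = (n₁/n₂)·sin θ₁ = 1.09 > 1, so there is no refracted ray — the light undergoes total internal reflection.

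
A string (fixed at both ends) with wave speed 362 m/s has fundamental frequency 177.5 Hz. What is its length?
L = v/(2f₁) = 1.02 m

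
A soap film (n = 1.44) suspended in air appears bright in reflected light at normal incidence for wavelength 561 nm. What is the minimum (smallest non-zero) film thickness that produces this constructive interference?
2nt = (m − ½)λ with m = 1 → t = (m − ½)λ/(2n) = 97.4 nm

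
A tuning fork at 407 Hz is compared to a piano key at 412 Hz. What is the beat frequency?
5 Hz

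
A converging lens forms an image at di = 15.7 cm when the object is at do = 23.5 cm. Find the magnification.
M = −di/do = -0.6681 (inverted image)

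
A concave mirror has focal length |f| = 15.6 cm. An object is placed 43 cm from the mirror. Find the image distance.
f = +15.6 cm (concave); 1/di = 1/f − 1/do → di = 24.48 cm (real image, in front of mirror)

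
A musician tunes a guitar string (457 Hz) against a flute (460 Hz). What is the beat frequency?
3 Hz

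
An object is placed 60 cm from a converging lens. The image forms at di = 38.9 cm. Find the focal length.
1/f = 1/do + 1/di → f = 23.6 cm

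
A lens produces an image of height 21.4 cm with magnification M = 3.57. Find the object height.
ho = |hi|/|M| = 5.994 cm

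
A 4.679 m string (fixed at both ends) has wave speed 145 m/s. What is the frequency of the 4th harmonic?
fₙ = nv/(2L) = 61.98 Hz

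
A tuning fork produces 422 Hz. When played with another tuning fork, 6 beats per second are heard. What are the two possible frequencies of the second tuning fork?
f₂ = 422 ± 6 Hz → 428 Hz or 416 Hz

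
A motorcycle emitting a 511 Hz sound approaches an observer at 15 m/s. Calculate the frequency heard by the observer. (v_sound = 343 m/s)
f_obs = f·v/(v − v_s) = 534.4 Hz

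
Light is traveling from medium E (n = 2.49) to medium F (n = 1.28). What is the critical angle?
θc = arcsin(n₂/n₁) = 30.93°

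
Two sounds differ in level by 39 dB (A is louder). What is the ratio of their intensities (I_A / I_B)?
I_A/I_B = 10^(Δβ/10) = 7943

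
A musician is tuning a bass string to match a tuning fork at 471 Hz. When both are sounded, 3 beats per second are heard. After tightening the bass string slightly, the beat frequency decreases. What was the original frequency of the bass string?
468 Hz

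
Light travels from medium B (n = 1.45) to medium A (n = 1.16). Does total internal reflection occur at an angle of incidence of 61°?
θc = arcsin(n₂/n₁) = 53.13°; 61° > θc, so yes — total internal reflection.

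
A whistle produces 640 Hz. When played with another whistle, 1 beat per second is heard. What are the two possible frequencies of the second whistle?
f₂ = 640 ± 1 Hz → 641 Hz or 639 Hz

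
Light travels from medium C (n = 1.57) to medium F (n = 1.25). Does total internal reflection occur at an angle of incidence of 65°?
θc = arcsin(n₂/n₁) = 52.77°; 65° > θc, so yes — total internal reflection.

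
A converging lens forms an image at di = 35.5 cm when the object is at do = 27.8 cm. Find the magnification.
M = −di/do = -1.277 (inverted image)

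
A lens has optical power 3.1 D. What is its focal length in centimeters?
f = 1/P = 32.26 cm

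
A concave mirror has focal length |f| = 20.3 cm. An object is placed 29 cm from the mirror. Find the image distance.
f = +20.3 cm (concave); 1/di = 1/f − 1/do → di = 67.67 cm (real image, in front of mirror)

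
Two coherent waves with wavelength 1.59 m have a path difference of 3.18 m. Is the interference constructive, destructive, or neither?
constructive — path difference = 2λ, a whole number of wavelengths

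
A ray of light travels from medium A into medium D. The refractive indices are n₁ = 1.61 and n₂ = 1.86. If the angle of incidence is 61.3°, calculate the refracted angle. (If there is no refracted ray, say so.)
sin θ₂ = (n₁/n₂)·sin θ₁ = 0.7593 → θ₂ = 49.4°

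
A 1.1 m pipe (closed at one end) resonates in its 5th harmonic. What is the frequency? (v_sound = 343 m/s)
fₙ = nv/(4L) = 389.8 Hz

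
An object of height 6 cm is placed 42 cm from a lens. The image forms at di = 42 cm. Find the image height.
hi = (-di/do) × ho = -6 cm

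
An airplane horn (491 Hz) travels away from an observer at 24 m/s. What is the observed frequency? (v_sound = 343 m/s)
f_obs = f·v/(v + v_s) = 458.9 Hz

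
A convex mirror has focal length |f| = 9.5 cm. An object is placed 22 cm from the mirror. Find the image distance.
f = −9.5 cm (convex); 1/di = 1/f − 1/do → di = -6.635 cm (virtual image, behind mirror)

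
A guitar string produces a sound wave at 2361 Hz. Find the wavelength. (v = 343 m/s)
λ = v/f = 0.1453 m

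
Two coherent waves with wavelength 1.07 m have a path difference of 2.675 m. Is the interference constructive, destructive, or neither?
destructive — path difference = 2.5λ, an odd multiple of λ/2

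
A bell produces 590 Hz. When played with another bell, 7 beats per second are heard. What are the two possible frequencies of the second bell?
f₂ = 590 ± 7 Hz → 597 Hz or 583 Hz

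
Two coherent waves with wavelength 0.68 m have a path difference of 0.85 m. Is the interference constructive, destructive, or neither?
neither (partial) — path difference = 1.25λ, neither a whole number of wavelengths nor an odd multiple of λ/2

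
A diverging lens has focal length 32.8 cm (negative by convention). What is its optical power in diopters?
P = 1/f = -3.049 D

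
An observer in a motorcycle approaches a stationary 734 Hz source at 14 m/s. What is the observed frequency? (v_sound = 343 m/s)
f_obs = f·(v + v_o)/v = 764 Hz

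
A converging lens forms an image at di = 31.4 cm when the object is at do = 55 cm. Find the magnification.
M = −di/do = -0.5709 (inverted image)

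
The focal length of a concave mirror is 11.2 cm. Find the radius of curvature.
R = 2|f| = 22.4 cm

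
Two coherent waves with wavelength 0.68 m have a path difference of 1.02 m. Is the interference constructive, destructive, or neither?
destructive — path difference = 1.5λ, an odd multiple of λ/2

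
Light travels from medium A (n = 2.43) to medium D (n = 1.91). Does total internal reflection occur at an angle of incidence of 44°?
θc = arcsin(n₂/n₁) = 51.81°; 44° < θc, so no — the ray refracts.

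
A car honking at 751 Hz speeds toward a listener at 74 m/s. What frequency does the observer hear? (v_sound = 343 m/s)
f_obs = f·v/(v − v_s) = 957.6 Hz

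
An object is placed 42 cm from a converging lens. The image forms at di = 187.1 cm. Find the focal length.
1/f = 1/do + 1/di → f = 34.3 cm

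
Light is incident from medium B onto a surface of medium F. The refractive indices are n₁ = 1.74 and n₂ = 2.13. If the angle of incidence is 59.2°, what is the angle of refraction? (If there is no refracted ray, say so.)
sin θ₂ = (n₁/n₂)·sin θ₁ = 0.7017 → θ₂ = 44.56°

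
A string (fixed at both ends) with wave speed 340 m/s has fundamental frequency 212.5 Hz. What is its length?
L = v/(2f₁) = 0.8 m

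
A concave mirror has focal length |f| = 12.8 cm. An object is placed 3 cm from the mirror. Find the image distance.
f = +12.8 cm (concave); 1/di = 1/f − 1/do → di = -3.918 cm (virtual image, behind mirror)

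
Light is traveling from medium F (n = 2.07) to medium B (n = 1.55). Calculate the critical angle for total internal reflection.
θc = arcsin(n₂/n₁) = 48.49°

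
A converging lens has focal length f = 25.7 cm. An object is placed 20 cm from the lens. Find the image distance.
1/di = 1/f − 1/do → di = -90.18 cm (virtual image)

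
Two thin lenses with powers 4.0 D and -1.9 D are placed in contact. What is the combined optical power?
P_total = P₁ + P₂ = 2.1 D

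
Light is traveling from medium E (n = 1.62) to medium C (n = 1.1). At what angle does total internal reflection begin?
θc = arcsin(n₂/n₁) = 42.77°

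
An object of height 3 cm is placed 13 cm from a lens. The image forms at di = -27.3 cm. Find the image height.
hi = (-di/do) × ho = 6.3 cm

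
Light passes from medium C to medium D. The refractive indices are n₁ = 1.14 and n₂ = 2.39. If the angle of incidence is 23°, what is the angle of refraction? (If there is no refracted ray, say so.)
sin θ₂ = (n₁/n₂)·sin θ₁ = 0.1864 → θ₂ = 10.74°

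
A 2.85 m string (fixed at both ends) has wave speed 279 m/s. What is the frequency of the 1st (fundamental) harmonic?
fₙ = nv/(2L) = 48.95 Hz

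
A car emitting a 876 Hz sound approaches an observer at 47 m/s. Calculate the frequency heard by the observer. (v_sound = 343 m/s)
f_obs = f·v/(v − v_s) = 1015 Hz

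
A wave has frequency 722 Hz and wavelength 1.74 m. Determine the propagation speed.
v = fλ = 1256 m/s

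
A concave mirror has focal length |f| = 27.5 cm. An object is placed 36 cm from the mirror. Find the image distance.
f = +27.5 cm (concave); 1/di = 1/f − 1/do → di = 116.5 cm (real image, in front of mirror)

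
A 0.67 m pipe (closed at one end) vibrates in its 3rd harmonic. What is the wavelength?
λₙ = 4L/n = 0.8933 m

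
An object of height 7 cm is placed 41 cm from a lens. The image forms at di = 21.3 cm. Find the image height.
hi = (-di/do) × ho = -3.637 cm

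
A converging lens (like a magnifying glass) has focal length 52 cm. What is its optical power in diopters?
P = 1/f = 1.923 D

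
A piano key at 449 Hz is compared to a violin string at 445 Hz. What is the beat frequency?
4 Hz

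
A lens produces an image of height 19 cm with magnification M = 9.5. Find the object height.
ho = |hi|/|M| = 2 cm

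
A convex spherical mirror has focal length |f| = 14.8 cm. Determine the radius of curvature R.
R = 2|f| = 29.6 cm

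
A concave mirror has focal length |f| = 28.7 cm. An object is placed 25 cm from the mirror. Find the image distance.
f = +28.7 cm (concave); 1/di = 1/f − 1/do → di = -193.9 cm (virtual image, behind mirror)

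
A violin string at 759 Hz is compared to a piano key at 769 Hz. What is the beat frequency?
10 Hz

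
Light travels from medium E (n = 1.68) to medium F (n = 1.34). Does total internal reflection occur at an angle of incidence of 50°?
θc = arcsin(n₂/n₁) = 52.9°; 50° < θc, so no — the ray refracts.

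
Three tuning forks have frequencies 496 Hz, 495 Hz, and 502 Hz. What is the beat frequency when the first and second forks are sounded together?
1 Hz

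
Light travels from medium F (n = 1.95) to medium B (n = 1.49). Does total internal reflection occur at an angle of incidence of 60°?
θc = arcsin(n₂/n₁) = 49.83°; 60° > θc, so yes — total internal reflection.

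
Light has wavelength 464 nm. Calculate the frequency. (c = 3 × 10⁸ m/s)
f = c/λ = 6.466 × 10¹⁴ Hz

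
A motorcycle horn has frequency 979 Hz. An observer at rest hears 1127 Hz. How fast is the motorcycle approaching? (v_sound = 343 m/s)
v_s = v·(1 − f/f_obs) = 45.04 m/s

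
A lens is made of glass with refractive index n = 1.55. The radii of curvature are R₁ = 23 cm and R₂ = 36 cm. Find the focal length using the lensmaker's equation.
1/f = (n − 1)(1/R₁ − 1/R₂) → f = 115.8 cm (converging lens)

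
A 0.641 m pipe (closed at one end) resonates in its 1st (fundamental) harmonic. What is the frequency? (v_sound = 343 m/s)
fₙ = nv/(4L) = 133.8 Hz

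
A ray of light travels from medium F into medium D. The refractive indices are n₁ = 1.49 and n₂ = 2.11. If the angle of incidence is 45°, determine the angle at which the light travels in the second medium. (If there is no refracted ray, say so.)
sin θ₂ = (n₁/n₂)·sin θ₁ = 0.4993 → θ₂ = 29.96°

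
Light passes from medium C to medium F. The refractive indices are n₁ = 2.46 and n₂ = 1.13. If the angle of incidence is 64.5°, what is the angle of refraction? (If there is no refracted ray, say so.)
sin θ₂ = (n₁/n₂)·sin θ₁ = 1.965 > 1, so there is no refracted ray — the light undergoes total internal reflection.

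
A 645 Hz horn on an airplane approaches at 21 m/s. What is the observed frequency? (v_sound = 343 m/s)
f_obs = f·v/(v − v_s) = 687.1 Hz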